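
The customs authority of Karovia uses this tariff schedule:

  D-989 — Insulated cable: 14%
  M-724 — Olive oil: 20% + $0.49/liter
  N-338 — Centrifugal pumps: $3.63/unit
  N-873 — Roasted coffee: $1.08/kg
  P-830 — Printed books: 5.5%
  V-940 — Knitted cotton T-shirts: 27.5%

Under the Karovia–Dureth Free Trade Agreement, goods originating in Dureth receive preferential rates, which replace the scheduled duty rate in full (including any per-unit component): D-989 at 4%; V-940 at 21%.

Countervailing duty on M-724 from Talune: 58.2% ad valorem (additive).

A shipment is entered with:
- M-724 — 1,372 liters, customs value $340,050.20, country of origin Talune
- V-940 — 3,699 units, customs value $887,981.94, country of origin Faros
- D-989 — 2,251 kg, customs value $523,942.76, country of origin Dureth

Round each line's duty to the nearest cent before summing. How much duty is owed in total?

Line 1 (M-724, Talune, 1,372 liters, $340,050.20):
Base rate for M-724 is 20% + $0.49/liter.
Additional duty on M-724 from Talune: +58.2%. Applied ad valorem rate: 20% + 58.2% = 78.2%.
Duty = $340,050.20 × 78.2% + 1,372 × $0.49 = $266,591.54.
Line 2 (V-940, Faros, 3,699 units, $887,981.94):
Base rate for V-940 is 27.5%.
V-940 has an FTA preferential rate, but origin Faros is not Dureth; base rate stands.
Duty = $887,981.94 × 27.5% = $244,195.03.
Line 3 (D-989, Dureth, 2,251 kg, $523,942.76):
Base rate for D-989 is 14%.
Origin Dureth qualifies under the Karovia–Dureth agreement and D-989 is covered: preferential rate 4% applies instead.
Duty = $523,942.76 × 4% = $20,957.71.
Total = $266,591.54 + $244,195.03 + $20,957.71 = $531,744.28.

$531,744.28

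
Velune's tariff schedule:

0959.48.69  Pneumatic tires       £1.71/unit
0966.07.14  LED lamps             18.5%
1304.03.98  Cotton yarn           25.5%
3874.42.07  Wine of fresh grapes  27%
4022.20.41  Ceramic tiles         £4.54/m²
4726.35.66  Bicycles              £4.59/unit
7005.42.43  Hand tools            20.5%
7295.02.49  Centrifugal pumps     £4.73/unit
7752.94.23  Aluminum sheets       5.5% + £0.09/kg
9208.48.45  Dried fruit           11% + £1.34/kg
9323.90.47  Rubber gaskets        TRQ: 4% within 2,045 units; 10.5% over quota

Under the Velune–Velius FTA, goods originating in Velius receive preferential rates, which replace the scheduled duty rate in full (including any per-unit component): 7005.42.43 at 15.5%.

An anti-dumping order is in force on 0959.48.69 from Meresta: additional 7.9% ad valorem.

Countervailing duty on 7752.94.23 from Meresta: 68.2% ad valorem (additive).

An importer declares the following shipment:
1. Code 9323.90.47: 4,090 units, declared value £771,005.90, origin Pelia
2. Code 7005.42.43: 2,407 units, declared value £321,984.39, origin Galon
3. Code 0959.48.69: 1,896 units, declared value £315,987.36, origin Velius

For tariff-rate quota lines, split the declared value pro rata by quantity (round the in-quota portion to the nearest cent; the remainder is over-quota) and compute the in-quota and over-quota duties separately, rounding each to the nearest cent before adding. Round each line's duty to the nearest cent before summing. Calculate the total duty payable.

£125,146.89

Line 1 (9323.90.47, Pelia, 4,090 units, £771,005.90):
Code 9323.90.47 is under a tariff-rate quota (threshold 2,045 units). In-quota: 2,045 units at 4%; over-quota: 2,045 units at 10.5%.
Pro-rata value split: in-quota = £771,005.90 × 2,045/4,090 = £385,502.95; over-quota = £771,005.90 − £385,502.95 = £385,502.95.
In-quota duty = £385,502.95 × 4% = £15,420.12. Over-quota duty = £385,502.95 × 10.5% = £40,477.81.
Line duty = £15,420.12 + £40,477.81 = £55,897.93.
Line 2 (7005.42.43, Galon, 2,407 units, £321,984.39):
Base rate for 7005.42.43 is 20.5%.
7005.42.43 has an FTA preferential rate, but origin Galon is not Velius; base rate stands.
Duty = £321,984.39 × 20.5% = £66,006.80.
Line 3 (0959.48.69, Velius, 1,896 units, £315,987.36):
Base rate for 0959.48.69 is £1.71/unit.
Origin Velius is the FTA partner but 0959.48.69 is not on the preference list; base rate stands.
The additional-duty order on 0959.48.69 targets Meresta, not Velius; it does not apply.
Duty = 1,896 × £1.71 = £3,242.16.
Total = £55,897.93 + £66,006.80 + £3,242.16 = £125,146.89.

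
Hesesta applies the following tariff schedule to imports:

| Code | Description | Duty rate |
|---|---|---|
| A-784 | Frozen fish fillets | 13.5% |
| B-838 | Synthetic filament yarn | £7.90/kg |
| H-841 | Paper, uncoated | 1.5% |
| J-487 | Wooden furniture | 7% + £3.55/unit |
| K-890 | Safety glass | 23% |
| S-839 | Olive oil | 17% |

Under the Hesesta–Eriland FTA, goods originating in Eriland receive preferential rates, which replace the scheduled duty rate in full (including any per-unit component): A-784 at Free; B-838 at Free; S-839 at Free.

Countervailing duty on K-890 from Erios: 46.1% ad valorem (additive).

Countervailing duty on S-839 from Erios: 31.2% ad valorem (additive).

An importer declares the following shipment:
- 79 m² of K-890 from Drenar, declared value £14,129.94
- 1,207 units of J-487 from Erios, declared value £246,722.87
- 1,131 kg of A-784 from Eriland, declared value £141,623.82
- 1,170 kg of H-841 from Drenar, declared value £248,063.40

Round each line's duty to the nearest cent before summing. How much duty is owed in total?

Line 1 (K-890, Drenar, 79 m², £14,129.94):
Base rate for K-890 is 23%.
The additional-duty order on K-890 targets Erios, not Drenar; it does not apply.
Duty = £14,129.94 × 23% = £3,249.89.
Line 2 (J-487, Erios, 1,207 units, £246,722.87):
Base rate for J-487 is 7% + £3.55/unit.
Duty = £246,722.87 × 7% + 1,207 × £3.55 = £21,555.45.
Line 3 (A-784, Eriland, 1,131 kg, £141,623.82):
Base rate for A-784 is 13.5%.
Origin Eriland qualifies under the Hesesta–Eriland agreement and A-784 is covered: preferential rate Free applies instead.
Duty = £141,623.82 × 0% = £0.00.
Line 4 (H-841, Drenar, 1,170 kg, £248,063.40):
Base rate for H-841 is 1.5%.
Duty = £248,063.40 × 1.5% = £3,720.95.
Total = £3,249.89 + £21,555.45 + £0.00 + £3,720.95 = £28,526.29.

£28,526.29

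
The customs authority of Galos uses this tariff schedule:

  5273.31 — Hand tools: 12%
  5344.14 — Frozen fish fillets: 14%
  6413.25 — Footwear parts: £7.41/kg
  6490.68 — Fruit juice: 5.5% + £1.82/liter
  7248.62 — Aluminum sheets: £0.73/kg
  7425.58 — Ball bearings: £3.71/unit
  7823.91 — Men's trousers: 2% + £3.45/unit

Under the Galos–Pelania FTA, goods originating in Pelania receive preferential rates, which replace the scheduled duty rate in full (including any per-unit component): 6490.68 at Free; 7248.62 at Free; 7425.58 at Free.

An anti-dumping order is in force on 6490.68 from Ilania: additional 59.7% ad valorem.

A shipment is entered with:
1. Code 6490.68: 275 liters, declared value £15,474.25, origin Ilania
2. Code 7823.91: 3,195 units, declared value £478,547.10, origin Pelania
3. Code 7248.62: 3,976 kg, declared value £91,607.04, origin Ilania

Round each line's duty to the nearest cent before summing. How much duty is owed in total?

Line 1 (6490.68, Ilania, 275 liters, £15,474.25):
Base rate for 6490.68 is 5.5% + £1.82/liter.
6490.68 has an FTA preferential rate, but origin Ilania is not Pelania; base rate stands.
Additional duty on 6490.68 from Ilania: +59.7%. Applied ad valorem rate: 5.5% + 59.7% = 65.2%.
Duty = £15,474.25 × 65.2% + 275 × £1.82 = £10,589.71.
Line 2 (7823.91, Pelania, 3,195 units, £478,547.10):
Base rate for 7823.91 is 2% + £3.45/unit.
Origin Pelania is the FTA partner but 7823.91 is not on the preference list; base rate stands.
Duty = £478,547.10 × 2% + 3,195 × £3.45 = £20,593.69.
Line 3 (7248.62, Ilania, 3,976 kg, £91,607.04):
Base rate for 7248.62 is £0.73/kg.
7248.62 has an FTA preferential rate, but origin Ilania is not Pelania; base rate stands.
Duty = 3,976 × £0.73 = £2,902.48.
Total = £10,589.71 + £20,593.69 + £2,902.48 = £34,085.88.

£34,085.88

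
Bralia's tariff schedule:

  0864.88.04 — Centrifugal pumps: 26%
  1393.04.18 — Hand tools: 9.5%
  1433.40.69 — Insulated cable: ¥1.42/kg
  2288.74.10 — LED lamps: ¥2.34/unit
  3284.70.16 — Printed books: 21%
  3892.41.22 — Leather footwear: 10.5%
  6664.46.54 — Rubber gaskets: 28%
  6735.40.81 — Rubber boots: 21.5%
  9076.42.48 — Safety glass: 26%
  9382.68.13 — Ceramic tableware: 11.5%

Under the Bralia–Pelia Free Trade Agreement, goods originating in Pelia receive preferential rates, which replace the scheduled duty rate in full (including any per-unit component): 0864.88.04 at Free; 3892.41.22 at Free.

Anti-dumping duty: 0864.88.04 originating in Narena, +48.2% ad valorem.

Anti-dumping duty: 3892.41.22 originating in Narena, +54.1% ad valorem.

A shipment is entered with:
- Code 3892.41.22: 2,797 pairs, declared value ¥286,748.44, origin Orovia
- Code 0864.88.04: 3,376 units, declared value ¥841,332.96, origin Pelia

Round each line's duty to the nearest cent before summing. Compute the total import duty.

Line 1 (3892.41.22, Orovia, 2,797 pairs, ¥286,748.44):
Base rate for 3892.41.22 is 10.5%.
3892.41.22 has an FTA preferential rate, but origin Orovia is not Pelia; base rate stands.
The additional-duty order on 3892.41.22 targets Narena, not Orovia; it does not apply.
Duty = ¥286,748.44 × 10.5% = ¥30,108.59.
Line 2 (0864.88.04, Pelia, 3,376 units, ¥841,332.96):
Base rate for 0864.88.04 is 26%.
Origin Pelia qualifies under the Bralia–Pelia agreement and 0864.88.04 is covered: preferential rate Free applies instead.
The additional-duty order on 0864.88.04 targets Narena, not Pelia; it does not apply.
Duty = ¥841,332.96 × 0% = ¥0.00.
Total = ¥30,108.59 + ¥0.00 = ¥30,108.59.

¥30,108.59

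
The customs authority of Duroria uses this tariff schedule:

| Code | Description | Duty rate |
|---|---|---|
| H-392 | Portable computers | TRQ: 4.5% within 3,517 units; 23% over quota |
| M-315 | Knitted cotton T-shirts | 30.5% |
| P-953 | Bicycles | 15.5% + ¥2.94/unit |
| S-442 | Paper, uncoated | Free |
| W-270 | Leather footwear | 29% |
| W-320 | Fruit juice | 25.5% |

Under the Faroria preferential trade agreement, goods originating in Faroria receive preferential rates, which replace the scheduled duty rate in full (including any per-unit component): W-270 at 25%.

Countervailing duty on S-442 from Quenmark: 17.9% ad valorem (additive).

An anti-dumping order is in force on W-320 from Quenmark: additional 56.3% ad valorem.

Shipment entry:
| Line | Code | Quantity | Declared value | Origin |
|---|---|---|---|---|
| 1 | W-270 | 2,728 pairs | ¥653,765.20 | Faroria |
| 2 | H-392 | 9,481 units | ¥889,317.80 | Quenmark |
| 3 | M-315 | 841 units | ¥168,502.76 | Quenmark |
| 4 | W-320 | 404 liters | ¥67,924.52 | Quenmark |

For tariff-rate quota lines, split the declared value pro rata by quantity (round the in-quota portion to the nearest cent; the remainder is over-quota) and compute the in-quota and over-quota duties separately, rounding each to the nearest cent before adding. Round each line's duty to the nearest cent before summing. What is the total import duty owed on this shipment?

Line 1 (W-270, Faroria, 2,728 pairs, ¥653,765.20):
Base rate for W-270 is 29%.
Origin Faroria qualifies under the Duroria–Faroria agreement and W-270 is covered: preferential rate 25% applies instead.
Duty = ¥653,765.20 × 25% = ¥163,441.30.
Line 2 (H-392, Quenmark, 9,481 units, ¥889,317.80):
Code H-392 is under a tariff-rate quota (threshold 3,517 units). In-quota: 3,517 units at 4.5%; over-quota: 5,964 units at 23%.
Pro-rata value split: in-quota = ¥889,317.80 × 3,517/9,481 = ¥329,894.60; over-quota = ¥889,317.80 − ¥329,894.60 = ¥559,423.20.
In-quota duty = ¥329,894.60 × 4.5% = ¥14,845.26. Over-quota duty = ¥559,423.20 × 23% = ¥128,667.34.
Line duty = ¥14,845.26 + ¥128,667.34 = ¥143,512.60.
Line 3 (M-315, Quenmark, 841 units, ¥168,502.76):
Base rate for M-315 is 30.5%.
Duty = ¥168,502.76 × 30.5% = ¥51,393.34.
Line 4 (W-320, Quenmark, 404 liters, ¥67,924.52):
Base rate for W-320 is 25.5%.
Additional duty on W-320 from Quenmark: +56.3%. Applied ad valorem rate: 25.5% + 56.3% = 81.8%.
Duty = ¥67,924.52 × 81.8% = ¥55,562.26.
Total = ¥163,441.30 + ¥143,512.60 + ¥51,393.34 + ¥55,562.26 = ¥413,909.50.

¥413,909.50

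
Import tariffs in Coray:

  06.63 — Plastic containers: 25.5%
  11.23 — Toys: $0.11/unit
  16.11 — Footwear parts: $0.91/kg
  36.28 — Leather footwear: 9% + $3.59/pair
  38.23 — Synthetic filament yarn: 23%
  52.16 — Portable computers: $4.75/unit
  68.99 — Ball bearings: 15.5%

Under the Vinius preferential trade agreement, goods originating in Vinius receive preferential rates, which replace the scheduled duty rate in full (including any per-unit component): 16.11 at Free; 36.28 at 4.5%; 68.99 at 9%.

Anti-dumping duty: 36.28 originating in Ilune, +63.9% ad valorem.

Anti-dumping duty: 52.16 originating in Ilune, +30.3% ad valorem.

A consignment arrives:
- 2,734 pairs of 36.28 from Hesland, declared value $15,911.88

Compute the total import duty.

Line 1 (36.28, Hesland, 2,734 pairs, $15,911.88):
Base rate for 36.28 is 9% + $3.59/pair.
36.28 has an FTA preferential rate, but origin Hesland is not Vinius; base rate stands.
The additional-duty order on 36.28 targets Ilune, not Hesland; it does not apply.
Duty = $15,911.88 × 9% + 2,734 × $3.59 = $11,247.13.

$11,247.13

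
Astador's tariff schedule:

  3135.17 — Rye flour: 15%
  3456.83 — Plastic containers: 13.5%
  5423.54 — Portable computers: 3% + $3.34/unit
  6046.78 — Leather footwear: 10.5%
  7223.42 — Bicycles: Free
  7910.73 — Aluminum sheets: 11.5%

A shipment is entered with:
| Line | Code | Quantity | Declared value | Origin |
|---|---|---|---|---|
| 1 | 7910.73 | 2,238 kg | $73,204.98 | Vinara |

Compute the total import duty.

Line 1 (7910.73, Vinara, 2,238 kg, $73,204.98):
Base rate for 7910.73 is 11.5%.
Duty = $73,204.98 × 11.5% = $8,418.57.

$8,418.57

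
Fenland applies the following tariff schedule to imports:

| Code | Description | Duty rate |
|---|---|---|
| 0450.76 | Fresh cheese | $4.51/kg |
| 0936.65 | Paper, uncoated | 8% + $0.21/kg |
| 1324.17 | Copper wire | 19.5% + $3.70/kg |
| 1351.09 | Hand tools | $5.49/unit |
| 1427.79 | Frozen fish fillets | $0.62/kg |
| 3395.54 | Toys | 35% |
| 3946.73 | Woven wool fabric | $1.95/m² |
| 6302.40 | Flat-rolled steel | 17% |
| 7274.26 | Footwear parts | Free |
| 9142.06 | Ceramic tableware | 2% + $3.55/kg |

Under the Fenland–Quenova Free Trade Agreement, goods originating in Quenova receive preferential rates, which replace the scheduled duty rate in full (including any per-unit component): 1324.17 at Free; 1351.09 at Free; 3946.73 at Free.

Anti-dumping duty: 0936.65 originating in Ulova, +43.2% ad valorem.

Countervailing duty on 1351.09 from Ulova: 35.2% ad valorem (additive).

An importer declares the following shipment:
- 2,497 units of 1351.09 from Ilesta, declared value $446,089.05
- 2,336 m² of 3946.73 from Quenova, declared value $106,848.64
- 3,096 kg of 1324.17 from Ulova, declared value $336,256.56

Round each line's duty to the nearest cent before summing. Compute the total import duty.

Line 1 (1351.09, Ilesta, 2,497 units, $446,089.05):
Base rate for 1351.09 is $5.49/unit.
1351.09 has an FTA preferential rate, but origin Ilesta is not Quenova; base rate stands.
The additional-duty order on 1351.09 targets Ulova, not Ilesta; it does not apply.
Duty = 2,497 × $5.49 = $13,708.53.
Line 2 (3946.73, Quenova, 2,336 m², $106,848.64):
Base rate for 3946.73 is $1.95/m².
Origin Quenova qualifies under the Fenland–Quenova agreement and 3946.73 is covered: preferential rate Free applies instead.
Duty = $106,848.64 × 0% = $0.00.
Line 3 (1324.17, Ulova, 3,096 kg, $336,256.56):
Base rate for 1324.17 is 19.5% + $3.70/kg.
1324.17 has an FTA preferential rate, but origin Ulova is not Quenova; base rate stands.
Duty = $336,256.56 × 19.5% + 3,096 × $3.70 = $77,025.23.
Total = $13,708.53 + $0.00 + $77,025.23 = $90,733.76.

$90,733.76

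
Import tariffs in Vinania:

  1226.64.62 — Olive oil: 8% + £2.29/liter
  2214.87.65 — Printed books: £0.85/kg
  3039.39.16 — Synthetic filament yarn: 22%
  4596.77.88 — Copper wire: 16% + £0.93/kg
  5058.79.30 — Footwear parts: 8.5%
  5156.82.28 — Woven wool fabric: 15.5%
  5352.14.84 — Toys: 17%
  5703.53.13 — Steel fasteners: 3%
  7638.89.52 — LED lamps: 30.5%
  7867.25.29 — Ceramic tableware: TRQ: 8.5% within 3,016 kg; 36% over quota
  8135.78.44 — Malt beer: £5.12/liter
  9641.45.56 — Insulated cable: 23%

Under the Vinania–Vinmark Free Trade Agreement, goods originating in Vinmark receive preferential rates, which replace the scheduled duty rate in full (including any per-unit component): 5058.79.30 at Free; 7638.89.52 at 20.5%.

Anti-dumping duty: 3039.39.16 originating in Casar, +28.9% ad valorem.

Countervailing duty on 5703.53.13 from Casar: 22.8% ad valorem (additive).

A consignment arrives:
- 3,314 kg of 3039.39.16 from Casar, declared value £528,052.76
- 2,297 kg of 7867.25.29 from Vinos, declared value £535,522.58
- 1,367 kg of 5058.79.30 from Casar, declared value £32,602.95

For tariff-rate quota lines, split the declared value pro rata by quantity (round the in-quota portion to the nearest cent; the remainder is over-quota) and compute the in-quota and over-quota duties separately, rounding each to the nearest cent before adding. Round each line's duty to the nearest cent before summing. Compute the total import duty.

Line 1 (3039.39.16, Casar, 3,314 kg, £528,052.76):
Base rate for 3039.39.16 is 22%.
Additional duty on 3039.39.16 from Casar: +28.9%. Applied ad valorem rate: 22% + 28.9% = 50.9%.
Duty = £528,052.76 × 50.9% = £268,778.85.
Line 2 (7867.25.29, Vinos, 2,297 kg, £535,522.58):
Code 7867.25.29 is under a tariff-rate quota (threshold 3,016 kg). Quantity 2,297 kg is within the quota, so the in-quota rate 8.5% applies to the full value.
Duty = £535,522.58 × 8.5% = £45,519.42.
Line 3 (5058.79.30, Casar, 1,367 kg, £32,602.95):
Base rate for 5058.79.30 is 8.5%.
5058.79.30 has an FTA preferential rate, but origin Casar is not Vinmark; base rate stands.
Duty = £32,602.95 × 8.5% = £2,771.25.
Total = £268,778.85 + £45,519.42 + £2,771.25 = £317,069.52.

£317,069.52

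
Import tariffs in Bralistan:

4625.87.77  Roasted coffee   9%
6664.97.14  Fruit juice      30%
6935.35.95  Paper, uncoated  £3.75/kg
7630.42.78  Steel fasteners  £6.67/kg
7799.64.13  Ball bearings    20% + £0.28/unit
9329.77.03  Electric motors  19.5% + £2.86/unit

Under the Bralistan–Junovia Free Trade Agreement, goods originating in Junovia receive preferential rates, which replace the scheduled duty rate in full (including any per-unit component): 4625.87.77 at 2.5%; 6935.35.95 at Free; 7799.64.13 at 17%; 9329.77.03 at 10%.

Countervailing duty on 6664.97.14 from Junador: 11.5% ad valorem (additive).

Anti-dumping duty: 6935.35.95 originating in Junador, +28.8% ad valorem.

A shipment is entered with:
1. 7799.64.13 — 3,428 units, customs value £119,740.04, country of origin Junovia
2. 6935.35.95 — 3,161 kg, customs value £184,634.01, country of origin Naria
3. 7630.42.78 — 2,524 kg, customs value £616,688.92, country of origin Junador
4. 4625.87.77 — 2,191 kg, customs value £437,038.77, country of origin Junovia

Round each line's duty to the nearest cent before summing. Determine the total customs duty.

Line 1 (7799.64.13, Junovia, 3,428 units, £119,740.04):
Base rate for 7799.64.13 is 20% + £0.28/unit.
Origin Junovia qualifies under the Bralistan–Junovia agreement and 7799.64.13 is covered: preferential rate 17% applies instead.
Duty = £119,740.04 × 17% = £20,355.81.
Line 2 (6935.35.95, Naria, 3,161 kg, £184,634.01):
Base rate for 6935.35.95 is £3.75/kg.
6935.35.95 has an FTA preferential rate, but origin Naria is not Junovia; base rate stands.
The additional-duty order on 6935.35.95 targets Junador, not Naria; it does not apply.
Duty = 3,161 × £3.75 = £11,853.75.
Line 3 (7630.42.78, Junador, 2,524 kg, £616,688.92):
Base rate for 7630.42.78 is £6.67/kg.
Duty = 2,524 × £6.67 = £16,835.08.
Line 4 (4625.87.77, Junovia, 2,191 kg, £437,038.77):
Base rate for 4625.87.77 is 9%.
Origin Junovia qualifies under the Bralistan–Junovia agreement and 4625.87.77 is covered: preferential rate 2.5% applies instead.
Duty = £437,038.77 × 2.5% = £10,925.97.
Total = £20,355.81 + £11,853.75 + £16,835.08 + £10,925.97 = £59,970.61.

£59,970.61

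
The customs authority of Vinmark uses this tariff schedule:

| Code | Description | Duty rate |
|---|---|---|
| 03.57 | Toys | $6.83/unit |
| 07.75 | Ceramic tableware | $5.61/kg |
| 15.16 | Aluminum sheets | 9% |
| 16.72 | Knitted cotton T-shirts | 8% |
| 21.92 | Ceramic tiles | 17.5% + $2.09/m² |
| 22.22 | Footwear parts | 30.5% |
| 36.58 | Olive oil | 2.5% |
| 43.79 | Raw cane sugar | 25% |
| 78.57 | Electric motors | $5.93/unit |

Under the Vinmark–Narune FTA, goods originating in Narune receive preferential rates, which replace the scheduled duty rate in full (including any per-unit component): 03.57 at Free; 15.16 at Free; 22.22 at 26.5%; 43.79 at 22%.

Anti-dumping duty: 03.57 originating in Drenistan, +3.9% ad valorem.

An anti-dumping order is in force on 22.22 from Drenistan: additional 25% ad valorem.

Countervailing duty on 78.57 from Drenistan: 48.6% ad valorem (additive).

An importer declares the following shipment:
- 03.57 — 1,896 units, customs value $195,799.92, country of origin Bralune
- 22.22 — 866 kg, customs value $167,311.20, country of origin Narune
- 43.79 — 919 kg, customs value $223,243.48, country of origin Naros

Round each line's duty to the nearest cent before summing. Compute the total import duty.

$113,098.02

Line 1 (03.57, Bralune, 1,896 units, $195,799.92):
Base rate for 03.57 is $6.83/unit.
03.57 has an FTA preferential rate, but origin Bralune is not Narune; base rate stands.
The additional-duty order on 03.57 targets Drenistan, not Bralune; it does not apply.
Duty = 1,896 × $6.83 = $12,949.68.
Line 2 (22.22, Narune, 866 kg, $167,311.20):
Base rate for 22.22 is 30.5%.
Origin Narune qualifies under the Vinmark–Narune agreement and 22.22 is covered: preferential rate 26.5% applies instead.
The additional-duty order on 22.22 targets Drenistan, not Narune; it does not apply.
Duty = $167,311.20 × 26.5% = $44,337.47.
Line 3 (43.79, Naros, 919 kg, $223,243.48):
Base rate for 43.79 is 25%.
43.79 has an FTA preferential rate, but origin Naros is not Narune; base rate stands.
Duty = $223,243.48 × 25% = $55,810.87.
Total = $12,949.68 + $44,337.47 + $55,810.87 = $113,098.02.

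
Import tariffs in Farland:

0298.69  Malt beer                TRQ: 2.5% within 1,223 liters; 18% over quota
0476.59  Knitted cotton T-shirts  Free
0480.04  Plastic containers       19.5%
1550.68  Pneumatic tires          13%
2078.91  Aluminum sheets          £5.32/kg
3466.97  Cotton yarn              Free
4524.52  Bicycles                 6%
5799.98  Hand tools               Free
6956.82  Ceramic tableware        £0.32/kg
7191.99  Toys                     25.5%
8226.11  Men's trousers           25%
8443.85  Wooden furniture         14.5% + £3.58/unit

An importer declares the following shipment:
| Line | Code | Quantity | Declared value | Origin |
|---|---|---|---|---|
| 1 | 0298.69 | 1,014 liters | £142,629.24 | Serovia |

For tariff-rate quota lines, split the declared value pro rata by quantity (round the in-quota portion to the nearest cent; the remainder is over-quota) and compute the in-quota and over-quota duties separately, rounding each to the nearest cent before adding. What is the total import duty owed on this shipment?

Line 1 (0298.69, Serovia, 1,014 liters, £142,629.24):
Code 0298.69 is under a tariff-rate quota (threshold 1,223 liters). Quantity 1,014 liters is within the quota, so the in-quota rate 2.5% applies to the full value.
Duty = £142,629.24 × 2.5% = £3,565.73.

£3,565.73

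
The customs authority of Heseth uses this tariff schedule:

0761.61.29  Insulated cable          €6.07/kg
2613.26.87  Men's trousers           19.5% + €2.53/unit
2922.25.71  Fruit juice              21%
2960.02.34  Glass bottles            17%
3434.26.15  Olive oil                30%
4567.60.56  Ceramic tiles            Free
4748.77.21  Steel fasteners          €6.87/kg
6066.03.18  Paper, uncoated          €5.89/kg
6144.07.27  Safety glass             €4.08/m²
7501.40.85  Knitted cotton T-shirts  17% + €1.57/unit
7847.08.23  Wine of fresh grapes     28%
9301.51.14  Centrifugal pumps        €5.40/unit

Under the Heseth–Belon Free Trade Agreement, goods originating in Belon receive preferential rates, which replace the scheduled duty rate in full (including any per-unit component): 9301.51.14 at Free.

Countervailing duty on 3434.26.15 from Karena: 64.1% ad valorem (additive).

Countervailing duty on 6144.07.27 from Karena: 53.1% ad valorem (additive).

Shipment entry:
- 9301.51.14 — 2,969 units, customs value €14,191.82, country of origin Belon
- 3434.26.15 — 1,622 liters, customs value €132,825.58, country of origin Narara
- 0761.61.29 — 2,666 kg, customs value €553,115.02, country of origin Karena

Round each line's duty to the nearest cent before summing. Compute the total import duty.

Line 1 (9301.51.14, Belon, 2,969 units, €14,191.82):
Base rate for 9301.51.14 is €5.40/unit.
Origin Belon qualifies under the Heseth–Belon agreement and 9301.51.14 is covered: preferential rate Free applies instead.
Duty = €14,191.82 × 0% = €0.00.
Line 2 (3434.26.15, Narara, 1,622 liters, €132,825.58):
Base rate for 3434.26.15 is 30%.
The additional-duty order on 3434.26.15 targets Karena, not Narara; it does not apply.
Duty = €132,825.58 × 30% = €39,847.67.
Line 3 (0761.61.29, Karena, 2,666 kg, €553,115.02):
Base rate for 0761.61.29 is €6.07/kg.
Duty = 2,666 × €6.07 = €16,182.62.
Total = €0.00 + €39,847.67 + €16,182.62 = €56,030.29.

€56,030.29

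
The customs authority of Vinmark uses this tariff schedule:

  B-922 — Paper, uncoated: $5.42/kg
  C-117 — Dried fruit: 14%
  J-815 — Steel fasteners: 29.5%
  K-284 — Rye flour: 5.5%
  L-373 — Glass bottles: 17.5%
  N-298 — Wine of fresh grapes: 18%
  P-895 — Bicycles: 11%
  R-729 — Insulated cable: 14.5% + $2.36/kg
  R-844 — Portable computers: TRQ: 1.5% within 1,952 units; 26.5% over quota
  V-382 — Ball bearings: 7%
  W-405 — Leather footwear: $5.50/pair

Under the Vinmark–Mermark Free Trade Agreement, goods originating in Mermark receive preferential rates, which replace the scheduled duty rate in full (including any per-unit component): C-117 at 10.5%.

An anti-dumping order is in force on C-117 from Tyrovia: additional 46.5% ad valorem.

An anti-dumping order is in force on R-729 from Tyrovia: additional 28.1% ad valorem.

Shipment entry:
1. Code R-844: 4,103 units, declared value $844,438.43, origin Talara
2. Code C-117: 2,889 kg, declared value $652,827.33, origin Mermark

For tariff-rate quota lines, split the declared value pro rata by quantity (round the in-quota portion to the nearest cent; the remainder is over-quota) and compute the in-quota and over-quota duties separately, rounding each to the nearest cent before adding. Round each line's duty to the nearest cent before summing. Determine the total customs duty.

$191,887.78

Line 1 (R-844, Talara, 4,103 units, $844,438.43):
Code R-844 is under a tariff-rate quota (threshold 1,952 units). In-quota: 1,952 units at 1.5%; over-quota: 2,151 units at 26.5%.
Pro-rata value split: in-quota = $844,438.43 × 1,952/4,103 = $401,741.12; over-quota = $844,438.43 − $401,741.12 = $442,697.31.
In-quota duty = $401,741.12 × 1.5% = $6,026.12. Over-quota duty = $442,697.31 × 26.5% = $117,314.79.
Line duty = $6,026.12 + $117,314.79 = $123,340.91.
Line 2 (C-117, Mermark, 2,889 kg, $652,827.33):
Base rate for C-117 is 14%.
Origin Mermark qualifies under the Vinmark–Mermark agreement and C-117 is covered: preferential rate 10.5% applies instead.
The additional-duty order on C-117 targets Tyrovia, not Mermark; it does not apply.
Duty = $652,827.33 × 10.5% = $68,546.87.
Total = $123,340.91 + $68,546.87 = $191,887.78.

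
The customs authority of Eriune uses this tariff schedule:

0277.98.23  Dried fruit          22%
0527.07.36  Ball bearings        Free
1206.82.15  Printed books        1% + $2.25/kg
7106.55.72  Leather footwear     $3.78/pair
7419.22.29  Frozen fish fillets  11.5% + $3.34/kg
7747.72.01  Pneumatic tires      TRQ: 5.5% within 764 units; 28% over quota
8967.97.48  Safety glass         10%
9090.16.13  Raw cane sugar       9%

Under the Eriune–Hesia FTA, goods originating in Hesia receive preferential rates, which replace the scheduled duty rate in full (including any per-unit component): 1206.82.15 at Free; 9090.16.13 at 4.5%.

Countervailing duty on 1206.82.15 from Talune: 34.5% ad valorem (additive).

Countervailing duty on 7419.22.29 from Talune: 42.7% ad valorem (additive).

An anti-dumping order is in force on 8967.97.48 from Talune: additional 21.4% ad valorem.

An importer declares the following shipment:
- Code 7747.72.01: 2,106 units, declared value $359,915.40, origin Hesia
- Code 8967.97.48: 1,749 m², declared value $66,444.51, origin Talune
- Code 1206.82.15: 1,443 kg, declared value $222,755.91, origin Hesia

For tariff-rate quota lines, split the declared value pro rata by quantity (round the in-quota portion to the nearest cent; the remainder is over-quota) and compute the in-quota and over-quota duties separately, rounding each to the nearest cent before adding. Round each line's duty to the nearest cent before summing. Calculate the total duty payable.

Line 1 (7747.72.01, Hesia, 2,106 units, $359,915.40):
Code 7747.72.01 is under a tariff-rate quota (threshold 764 units). In-quota: 764 units at 5.5%; over-quota: 1,342 units at 28%.
Pro-rata value split: in-quota = $359,915.40 × 764/2,106 = $130,567.60; over-quota = $359,915.40 − $130,567.60 = $229,347.80.
In-quota duty = $130,567.60 × 5.5% = $7,181.22. Over-quota duty = $229,347.80 × 28% = $64,217.38.
Line duty = $7,181.22 + $64,217.38 = $71,398.60.
Line 2 (8967.97.48, Talune, 1,749 m², $66,444.51):
Base rate for 8967.97.48 is 10%.
Additional duty on 8967.97.48 from Talune: +21.4%. Applied ad valorem rate: 10% + 21.4% = 31.4%.
Duty = $66,444.51 × 31.4% = $20,863.58.
Line 3 (1206.82.15, Hesia, 1,443 kg, $222,755.91):
Base rate for 1206.82.15 is 1% + $2.25/kg.
Origin Hesia qualifies under the Eriune–Hesia agreement and 1206.82.15 is covered: preferential rate Free applies instead.
The additional-duty order on 1206.82.15 targets Talune, not Hesia; it does not apply.
Duty = $222,755.91 × 0% = $0.00.
Total = $71,398.60 + $20,863.58 + $0.00 = $92,262.18.

$92,262.18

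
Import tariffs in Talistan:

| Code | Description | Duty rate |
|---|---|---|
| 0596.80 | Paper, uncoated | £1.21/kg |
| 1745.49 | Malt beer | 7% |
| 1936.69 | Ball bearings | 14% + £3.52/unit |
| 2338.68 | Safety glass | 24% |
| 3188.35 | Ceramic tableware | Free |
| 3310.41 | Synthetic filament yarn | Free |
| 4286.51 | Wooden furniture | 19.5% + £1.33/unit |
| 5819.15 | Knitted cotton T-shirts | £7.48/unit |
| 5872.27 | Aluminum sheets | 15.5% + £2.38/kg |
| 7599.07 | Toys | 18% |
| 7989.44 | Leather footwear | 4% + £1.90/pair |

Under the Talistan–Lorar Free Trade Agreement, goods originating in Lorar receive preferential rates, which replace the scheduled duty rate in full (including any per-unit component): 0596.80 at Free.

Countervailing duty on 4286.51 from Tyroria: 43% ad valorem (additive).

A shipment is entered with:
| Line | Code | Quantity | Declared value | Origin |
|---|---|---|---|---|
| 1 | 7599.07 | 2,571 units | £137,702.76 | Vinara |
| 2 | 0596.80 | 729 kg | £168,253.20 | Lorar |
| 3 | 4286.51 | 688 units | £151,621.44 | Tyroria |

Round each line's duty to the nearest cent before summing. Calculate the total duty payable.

Line 1 (7599.07, Vinara, 2,571 units, £137,702.76):
Base rate for 7599.07 is 18%.
Duty = £137,702.76 × 18% = £24,786.50.
Line 2 (0596.80, Lorar, 729 kg, £168,253.20):
Base rate for 0596.80 is £1.21/kg.
Origin Lorar qualifies under the Talistan–Lorar agreement and 0596.80 is covered: preferential rate Free applies instead.
Duty = £168,253.20 × 0% = £0.00.
Line 3 (4286.51, Tyroria, 688 units, £151,621.44):
Base rate for 4286.51 is 19.5% + £1.33/unit.
Additional duty on 4286.51 from Tyroria: +43%. Applied ad valorem rate: 19.5% + 43% = 62.5%.
Duty = £151,621.44 × 62.5% + 688 × £1.33 = £95,678.44.
Total = £24,786.50 + £0.00 + £95,678.44 = £120,464.94.

£120,464.94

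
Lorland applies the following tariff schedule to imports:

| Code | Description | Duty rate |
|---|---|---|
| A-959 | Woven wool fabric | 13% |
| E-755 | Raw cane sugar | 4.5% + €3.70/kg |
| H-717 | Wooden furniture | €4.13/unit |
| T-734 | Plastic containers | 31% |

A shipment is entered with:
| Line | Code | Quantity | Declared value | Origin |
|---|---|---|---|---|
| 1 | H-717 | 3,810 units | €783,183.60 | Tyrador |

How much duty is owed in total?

€15,735.30

Line 1 (H-717, Tyrador, 3,810 units, €783,183.60):
Base rate for H-717 is €4.13/unit.
Duty = 3,810 × €4.13 = €15,735.30.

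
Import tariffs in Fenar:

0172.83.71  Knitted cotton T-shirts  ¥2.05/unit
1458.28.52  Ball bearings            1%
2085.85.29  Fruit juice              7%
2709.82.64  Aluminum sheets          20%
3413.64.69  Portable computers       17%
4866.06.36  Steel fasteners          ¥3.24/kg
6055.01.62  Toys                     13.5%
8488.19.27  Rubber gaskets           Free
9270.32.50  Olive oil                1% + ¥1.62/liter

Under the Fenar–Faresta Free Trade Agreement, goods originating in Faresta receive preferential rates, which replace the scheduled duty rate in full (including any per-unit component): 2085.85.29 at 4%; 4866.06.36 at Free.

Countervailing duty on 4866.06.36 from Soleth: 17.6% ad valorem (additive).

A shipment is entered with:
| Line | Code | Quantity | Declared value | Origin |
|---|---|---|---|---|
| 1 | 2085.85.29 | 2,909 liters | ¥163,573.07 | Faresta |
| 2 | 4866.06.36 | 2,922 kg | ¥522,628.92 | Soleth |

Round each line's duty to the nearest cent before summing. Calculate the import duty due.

¥107,992.89

Line 1 (2085.85.29, Faresta, 2,909 liters, ¥163,573.07):
Base rate for 2085.85.29 is 7%.
Origin Faresta qualifies under the Fenar–Faresta agreement and 2085.85.29 is covered: preferential rate 4% applies instead.
Duty = ¥163,573.07 × 4% = ¥6,542.92.
Line 2 (4866.06.36, Soleth, 2,922 kg, ¥522,628.92):
Base rate for 4866.06.36 is ¥3.24/kg.
4866.06.36 has an FTA preferential rate, but origin Soleth is not Faresta; base rate stands.
Additional duty on 4866.06.36 from Soleth: +17.6% ad valorem. Applied ad valorem rate = 17.6%.
Duty = ¥522,628.92 × 17.6% + 2,922 × ¥3.24 = ¥101,449.97.
Total = ¥6,542.92 + ¥101,449.97 = ¥107,992.89.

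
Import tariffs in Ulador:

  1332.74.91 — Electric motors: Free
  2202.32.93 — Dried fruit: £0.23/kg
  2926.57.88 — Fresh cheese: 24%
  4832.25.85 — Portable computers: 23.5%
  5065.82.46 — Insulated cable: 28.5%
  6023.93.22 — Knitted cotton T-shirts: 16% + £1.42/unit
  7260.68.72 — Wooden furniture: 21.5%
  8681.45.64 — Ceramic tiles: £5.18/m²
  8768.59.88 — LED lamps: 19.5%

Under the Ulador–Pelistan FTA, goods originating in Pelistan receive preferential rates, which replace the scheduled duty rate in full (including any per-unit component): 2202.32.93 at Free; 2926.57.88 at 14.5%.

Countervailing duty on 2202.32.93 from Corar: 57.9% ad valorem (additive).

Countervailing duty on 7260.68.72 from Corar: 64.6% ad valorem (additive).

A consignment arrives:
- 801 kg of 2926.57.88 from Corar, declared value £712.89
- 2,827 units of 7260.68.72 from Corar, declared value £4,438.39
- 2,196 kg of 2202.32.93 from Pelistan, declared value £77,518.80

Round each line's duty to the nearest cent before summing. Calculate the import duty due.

Line 1 (2926.57.88, Corar, 801 kg, £712.89):
Base rate for 2926.57.88 is 24%.
2926.57.88 has an FTA preferential rate, but origin Corar is not Pelistan; base rate stands.
Duty = £712.89 × 24% = £171.09.
Line 2 (7260.68.72, Corar, 2,827 units, £4,438.39):
Base rate for 7260.68.72 is 21.5%.
Additional duty on 7260.68.72 from Corar: +64.6%. Applied ad valorem rate: 21.5% + 64.6% = 86.1%.
Duty = £4,438.39 × 86.1% = £3,821.45.
Line 3 (2202.32.93, Pelistan, 2,196 kg, £77,518.80):
Base rate for 2202.32.93 is £0.23/kg.
Origin Pelistan qualifies under the Ulador–Pelistan agreement and 2202.32.93 is covered: preferential rate Free applies instead.
The additional-duty order on 2202.32.93 targets Corar, not Pelistan; it does not apply.
Duty = £77,518.80 × 0% = £0.00.
Total = £171.09 + £3,821.45 + £0.00 = £3,992.54.

£3,992.54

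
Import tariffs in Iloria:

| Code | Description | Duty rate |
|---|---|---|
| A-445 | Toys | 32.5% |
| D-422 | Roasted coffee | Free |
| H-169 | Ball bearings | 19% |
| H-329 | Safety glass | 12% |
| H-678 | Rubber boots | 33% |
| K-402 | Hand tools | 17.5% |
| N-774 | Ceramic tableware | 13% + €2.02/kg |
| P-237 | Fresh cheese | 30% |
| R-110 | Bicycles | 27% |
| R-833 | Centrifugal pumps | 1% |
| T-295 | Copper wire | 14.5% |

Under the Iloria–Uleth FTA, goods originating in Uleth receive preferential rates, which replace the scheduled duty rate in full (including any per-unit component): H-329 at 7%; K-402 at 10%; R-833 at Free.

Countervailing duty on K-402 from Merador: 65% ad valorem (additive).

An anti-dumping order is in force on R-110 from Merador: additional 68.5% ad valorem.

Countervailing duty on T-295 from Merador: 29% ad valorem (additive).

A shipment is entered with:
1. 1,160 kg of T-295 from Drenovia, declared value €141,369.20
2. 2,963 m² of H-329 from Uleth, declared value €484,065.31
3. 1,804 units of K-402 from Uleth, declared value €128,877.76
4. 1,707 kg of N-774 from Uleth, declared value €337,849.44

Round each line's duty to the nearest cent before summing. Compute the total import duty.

€114,639.45

Line 1 (T-295, Drenovia, 1,160 kg, €141,369.20):
Base rate for T-295 is 14.5%.
The additional-duty order on T-295 targets Merador, not Drenovia; it does not apply.
Duty = €141,369.20 × 14.5% = €20,498.53.
Line 2 (H-329, Uleth, 2,963 m², €484,065.31):
Base rate for H-329 is 12%.
Origin Uleth qualifies under the Iloria–Uleth agreement and H-329 is covered: preferential rate 7% applies instead.
Duty = €484,065.31 × 7% = €33,884.57.
Line 3 (K-402, Uleth, 1,804 units, €128,877.76):
Base rate for K-402 is 17.5%.
Origin Uleth qualifies under the Iloria–Uleth agreement and K-402 is covered: preferential rate 10% applies instead.
The additional-duty order on K-402 targets Merador, not Uleth; it does not apply.
Duty = €128,877.76 × 10% = €12,887.78.
Line 4 (N-774, Uleth, 1,707 kg, €337,849.44):
Base rate for N-774 is 13% + €2.02/kg.
Origin Uleth is the FTA partner but N-774 is not on the preference list; base rate stands.
Duty = €337,849.44 × 13% + 1,707 × €2.02 = €47,368.57.
Total = €20,498.53 + €33,884.57 + €12,887.78 + €47,368.57 = €114,639.45.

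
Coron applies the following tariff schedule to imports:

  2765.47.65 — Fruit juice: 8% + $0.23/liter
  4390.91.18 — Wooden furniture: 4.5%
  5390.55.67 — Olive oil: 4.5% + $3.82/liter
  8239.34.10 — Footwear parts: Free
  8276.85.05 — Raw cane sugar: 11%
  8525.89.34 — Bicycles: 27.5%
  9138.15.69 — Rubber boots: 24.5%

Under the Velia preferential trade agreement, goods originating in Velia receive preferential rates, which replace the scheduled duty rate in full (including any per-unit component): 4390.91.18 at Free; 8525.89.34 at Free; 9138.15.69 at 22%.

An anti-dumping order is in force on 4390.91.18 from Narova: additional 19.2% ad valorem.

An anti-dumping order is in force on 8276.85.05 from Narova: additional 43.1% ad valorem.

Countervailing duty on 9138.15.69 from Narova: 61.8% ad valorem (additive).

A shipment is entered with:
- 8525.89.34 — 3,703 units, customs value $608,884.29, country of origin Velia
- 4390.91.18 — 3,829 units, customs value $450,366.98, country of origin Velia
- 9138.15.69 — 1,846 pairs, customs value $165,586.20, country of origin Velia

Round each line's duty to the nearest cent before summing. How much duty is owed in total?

$36,428.96

Line 1 (8525.89.34, Velia, 3,703 units, $608,884.29):
Base rate for 8525.89.34 is 27.5%.
Origin Velia qualifies under the Coron–Velia agreement and 8525.89.34 is covered: preferential rate Free applies instead.
Duty = $608,884.29 × 0% = $0.00.
Line 2 (4390.91.18, Velia, 3,829 units, $450,366.98):
Base rate for 4390.91.18 is 4.5%.
Origin Velia qualifies under the Coron–Velia agreement and 4390.91.18 is covered: preferential rate Free applies instead.
The additional-duty order on 4390.91.18 targets Narova, not Velia; it does not apply.
Duty = $450,366.98 × 0% = $0.00.
Line 3 (9138.15.69, Velia, 1,846 pairs, $165,586.20):
Base rate for 9138.15.69 is 24.5%.
Origin Velia qualifies under the Coron–Velia agreement and 9138.15.69 is covered: preferential rate 22% applies instead.
The additional-duty order on 9138.15.69 targets Narova, not Velia; it does not apply.
Duty = $165,586.20 × 22% = $36,428.96.
Total = $0.00 + $0.00 + $36,428.96 = $36,428.96.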